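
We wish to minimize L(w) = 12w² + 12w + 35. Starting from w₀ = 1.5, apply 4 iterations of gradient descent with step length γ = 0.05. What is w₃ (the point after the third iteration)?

-0.516

L′(w) = 24w + 12
Step 1: L′(1.5) = 48; w₁ = 1.5 − 0.05·48 = -0.9
Step 2: L′(-0.9) = -9.6; w₂ = -0.9 − 0.05·(-9.6) = -0.42
Step 3: L′(-0.42) = 1.92; w₃ = -0.42 − 0.05·1.92 = -0.516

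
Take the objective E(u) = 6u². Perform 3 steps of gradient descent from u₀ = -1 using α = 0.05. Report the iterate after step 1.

-0.4

E′(u) = 12u
Step 1: E′(-1) = -12; u₁ = -1 − 0.05·(-12) = -0.4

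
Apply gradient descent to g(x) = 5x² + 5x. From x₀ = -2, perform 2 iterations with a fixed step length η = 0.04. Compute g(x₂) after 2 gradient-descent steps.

g′(x) = 10x + 5
x₁ = -2 − 0.04·(-15) = -1.4
x₂ = -1.4 − 0.04·(-9) = -1.04
g(-1.04) = 0.208

0.208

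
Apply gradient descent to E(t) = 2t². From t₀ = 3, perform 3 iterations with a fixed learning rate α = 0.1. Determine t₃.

0.648

E′(t) = 4t
t₁ = 3 − 0.1·12 = 1.8
t₂ = 1.8 − 0.1·7.2 = 1.08
t₃ = 1.08 − 0.1·4.32 = 0.648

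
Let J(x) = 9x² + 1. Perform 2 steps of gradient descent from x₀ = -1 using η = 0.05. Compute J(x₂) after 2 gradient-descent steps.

1.0009

J′(x) = 18x
Step 1: J′(-1) = -18; x₁ = -1 − 0.05·(-18) = -0.1
Step 2: J′(-0.1) = -1.8; x₂ = -0.1 − 0.05·(-1.8) = -0.01
J(-0.01) = 1.0009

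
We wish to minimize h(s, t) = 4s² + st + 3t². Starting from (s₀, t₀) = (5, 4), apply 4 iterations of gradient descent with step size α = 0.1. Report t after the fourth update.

0.064

∇h = (8s + t, s + 6t)
(s₁, t₁) = (5, 4) − 0.1·(44, 29) = (0.6, 1.1)
(s₂, t₂) = (0.6, 1.1) − 0.1·(5.9, 7.2) = (0.01, 0.38)
(s₃, t₃) = (0.01, 0.38) − 0.1·(0.46, 2.29) = (-0.036, 0.151)
(s₄, t₄) = (-0.036, 0.151) − 0.1·(-0.137, 0.87) = (-0.0223, 0.064)
t = 0.064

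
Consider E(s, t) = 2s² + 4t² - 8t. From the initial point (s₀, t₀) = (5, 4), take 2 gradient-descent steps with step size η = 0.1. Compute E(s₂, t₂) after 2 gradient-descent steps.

2.5376

∇E = (4s, 8t - 8)
Step 1: at (5, 4), ∇E = (20, 24) → (5, 4) − 0.1·(20, 24) = (3, 1.6)
Step 2: at (3, 1.6), ∇E = (12, 4.8) → (3, 1.6) − 0.1·(12, 4.8) = (1.8, 1.12)
E(1.8, 1.12) = 2.5376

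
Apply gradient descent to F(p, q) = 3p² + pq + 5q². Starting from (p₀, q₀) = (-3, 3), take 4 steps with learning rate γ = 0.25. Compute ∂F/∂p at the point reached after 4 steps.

30.22265625

∇F = (6p + q, p + 10q)
(p₁, q₁) = (-3, 3) − 0.25·(-15, 27) = (0.75, -3.75)
(p₂, q₂) = (0.75, -3.75) − 0.25·(0.75, -36.75) = (0.5625, 5.4375)
(p₃, q₃) = (0.5625, 5.4375) − 0.25·(8.8125, 54.9375) = (-1.640625, -8.296875)
(p₄, q₄) = (-1.640625, -8.296875) − 0.25·(-18.140625, -84.609375) = (2.89453125, 12.85546875)
∂F/∂p at (2.89453125, 12.85546875) = 30.22265625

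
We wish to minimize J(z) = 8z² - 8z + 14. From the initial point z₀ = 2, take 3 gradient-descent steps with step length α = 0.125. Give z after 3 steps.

J′(z) = 16z - 8
z₁ = 2 − 0.125·24 = -1
z₂ = -1 − 0.125·(-24) = 2
z₃ = 2 − 0.125·24 = -1

-1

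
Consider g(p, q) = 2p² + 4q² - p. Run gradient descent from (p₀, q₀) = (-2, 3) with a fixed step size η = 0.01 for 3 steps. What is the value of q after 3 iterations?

∇g = (4p - 1, 8q)
(p₁, q₁) = (-2, 3) − 0.01·(-9, 24) = (-1.91, 2.76)
(p₂, q₂) = (-1.91, 2.76) − 0.01·(-8.64, 22.08) = (-1.8236, 2.5392)
(p₃, q₃) = (-1.8236, 2.5392) − 0.01·(-8.2944, 20.3136) = (-1.740656, 2.336064)
q = 2.336064

2.336064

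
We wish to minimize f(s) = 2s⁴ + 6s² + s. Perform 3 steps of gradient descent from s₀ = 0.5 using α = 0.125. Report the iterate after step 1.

-0.5

f′(s) = 8s³ + 12s + 1
Step 1: f′(0.5) = 8; s₁ = 0.5 − 0.125·8 = -0.5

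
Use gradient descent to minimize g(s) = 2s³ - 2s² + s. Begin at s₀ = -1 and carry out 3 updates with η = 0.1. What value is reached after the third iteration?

-27.4587576

g′(s) = 6s² - 4s + 1
Step 1: g′(-1) = 11; s₁ = -1 − 0.1·11 = -2.1
Step 2: g′(-2.1) = 35.86; s₂ = -2.1 − 0.1·35.86 = -5.686
Step 3: g′(-5.686) = 217.727576; s₃ = -5.686 − 0.1·217.727576 = -27.4587576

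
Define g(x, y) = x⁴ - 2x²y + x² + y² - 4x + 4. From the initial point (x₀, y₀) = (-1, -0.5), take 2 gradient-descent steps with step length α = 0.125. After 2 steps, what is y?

∇g = (4x³ - 4xy + 2x - 4, -2x² + 2y)
(x₁, y₁) = (-1, -0.5) − 0.125·(-12, -3) = (0.5, -0.125)
(x₂, y₂) = (0.5, -0.125) − 0.125·(-2.25, -0.75) = (0.78125, -0.03125)
y = -0.03125

-0.03125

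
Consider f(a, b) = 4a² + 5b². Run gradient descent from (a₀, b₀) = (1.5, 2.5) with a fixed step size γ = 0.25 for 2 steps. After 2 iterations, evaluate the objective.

167.203125

∇f = (8a, 10b)
(a₁, b₁) = (1.5, 2.5) − 0.25·(12, 25) = (-1.5, -3.75)
(a₂, b₂) = (-1.5, -3.75) − 0.25·(-12, -37.5) = (1.5, 5.625)
f(1.5, 5.625) = 167.203125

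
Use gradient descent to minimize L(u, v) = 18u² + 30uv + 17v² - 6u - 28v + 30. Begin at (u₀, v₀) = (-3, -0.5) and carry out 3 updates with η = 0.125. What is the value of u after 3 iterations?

744.84375

∇L = (36u + 30v - 6, 30u + 34v - 28)
(u₁, v₁) = (-3, -0.5) − 0.125·(-129, -135) = (13.125, 16.375)
(u₂, v₂) = (13.125, 16.375) − 0.125·(957.75, 922.5) = (-106.59375, -98.9375)
(u₃, v₃) = (-106.59375, -98.9375) − 0.125·(-6811.5, -6589.6875) = (744.84375, 724.7734375)
u = 744.84375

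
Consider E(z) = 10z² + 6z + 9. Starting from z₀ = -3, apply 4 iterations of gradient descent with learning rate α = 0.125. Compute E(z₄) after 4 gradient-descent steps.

E′(z) = 20z + 6
z₁ = -3 − 0.125·(-54) = 3.75
z₂ = 3.75 − 0.125·81 = -6.375
z₃ = -6.375 − 0.125·(-121.5) = 8.8125
z₄ = 8.8125 − 0.125·182.25 = -13.96875
E(-13.96875) = 1876.447265625

1876.447265625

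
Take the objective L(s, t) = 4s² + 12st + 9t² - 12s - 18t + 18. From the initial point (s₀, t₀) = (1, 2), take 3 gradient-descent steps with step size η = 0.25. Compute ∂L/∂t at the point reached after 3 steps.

-4991.25

∇L = (8s + 12t - 12, 12s + 18t - 18)
Step 1: at (1, 2), ∇L = (20, 30) → (1, 2) − 0.25·(20, 30) = (-4, -5.5)
Step 2: at (-4, -5.5), ∇L = (-110, -165) → (-4, -5.5) − 0.25·(-110, -165) = (23.5, 35.75)
Step 3: at (23.5, 35.75), ∇L = (605, 907.5) → (23.5, 35.75) − 0.25·(605, 907.5) = (-127.75, -191.125)
∂L/∂t at (-127.75, -191.125) = -4991.25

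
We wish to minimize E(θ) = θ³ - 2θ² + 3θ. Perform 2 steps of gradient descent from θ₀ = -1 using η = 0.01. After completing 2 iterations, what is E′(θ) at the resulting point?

E′(θ) = 3θ² - 4θ + 3
Step 1: E′(-1) = 10; θ₁ = -1 − 0.01·10 = -1.1
Step 2: E′(-1.1) = 11.03; θ₂ = -1.1 − 0.01·11.03 = -1.2103
E′(θ) at (-1.2103) = 12.23567827

12.23567827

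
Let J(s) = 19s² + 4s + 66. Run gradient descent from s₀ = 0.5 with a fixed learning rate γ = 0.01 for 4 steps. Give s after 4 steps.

-0.01582744

J′(s) = 38s + 4
s₁ = 0.5 − 0.01·23 = 0.27
s₂ = 0.27 − 0.01·14.26 = 0.1274
s₃ = 0.1274 − 0.01·8.8412 = 0.038988
s₄ = 0.038988 − 0.01·5.481544 = -0.01582744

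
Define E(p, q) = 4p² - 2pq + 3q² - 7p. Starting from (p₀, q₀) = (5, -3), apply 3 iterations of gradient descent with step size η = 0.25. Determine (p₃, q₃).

∇E = (8p - 2q - 7, -2p + 6q)
(p₁, q₁) = (5, -3) − 0.25·(39, -28) = (-4.75, 4)
(p₂, q₂) = (-4.75, 4) − 0.25·(-53, 33.5) = (8.5, -4.375)
(p₃, q₃) = (8.5, -4.375) − 0.25·(69.75, -43.25) = (-8.9375, 6.4375)

(-8.9375, 6.4375)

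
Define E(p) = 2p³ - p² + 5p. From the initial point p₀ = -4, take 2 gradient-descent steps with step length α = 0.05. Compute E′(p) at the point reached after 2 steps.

8488.483768375

E′(p) = 6p² - 2p + 5
Step 1: E′(-4) = 109; p₁ = -4 − 0.05·109 = -9.45
Step 2: E′(-9.45) = 559.715; p₂ = -9.45 − 0.05·559.715 = -37.43575
E′(p) at (-37.43575) = 8488.483768375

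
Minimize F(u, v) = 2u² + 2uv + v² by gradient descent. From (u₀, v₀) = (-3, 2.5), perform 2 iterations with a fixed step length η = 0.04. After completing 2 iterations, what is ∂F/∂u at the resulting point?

-4.8432

∇F = (4u + 2v, 2u + 2v)
(u₁, v₁) = (-3, 2.5) − 0.04·(-7, -1) = (-2.72, 2.54)
(u₂, v₂) = (-2.72, 2.54) − 0.04·(-5.8, -0.36) = (-2.488, 2.5544)
∂F/∂u at (-2.488, 2.5544) = -4.8432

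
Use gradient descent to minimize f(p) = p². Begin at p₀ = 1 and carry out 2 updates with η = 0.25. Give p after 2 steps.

0.25

f′(p) = 2p
p₁ = 1 − 0.25·2 = 0.5
p₂ = 0.5 − 0.25·1 = 0.25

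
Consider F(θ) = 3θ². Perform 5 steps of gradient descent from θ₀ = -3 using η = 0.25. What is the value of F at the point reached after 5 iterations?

F′(θ) = 6θ
θ₁ = -3 − 0.25·(-18) = 1.5
θ₂ = 1.5 − 0.25·9 = -0.75
θ₃ = -0.75 − 0.25·(-4.5) = 0.375
θ₄ = 0.375 − 0.25·2.25 = -0.1875
θ₅ = -0.1875 − 0.25·(-1.125) = 0.09375
F(0.09375) = 0.0263671875

0.0263671875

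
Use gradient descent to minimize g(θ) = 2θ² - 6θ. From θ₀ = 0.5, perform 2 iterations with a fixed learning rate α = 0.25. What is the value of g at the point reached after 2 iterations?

g′(θ) = 4θ - 6
Step 1: g′(0.5) = -4; θ₁ = 0.5 − 0.25·(-4) = 1.5
Step 2: g′(1.5) = 0; θ₂ = 1.5 − 0.25·0 = 1.5
g(1.5) = -4.5

-4.5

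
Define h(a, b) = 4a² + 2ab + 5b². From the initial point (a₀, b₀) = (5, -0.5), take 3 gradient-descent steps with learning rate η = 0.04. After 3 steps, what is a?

∇h = (8a + 2b, 2a + 10b)
(a₁, b₁) = (5, -0.5) − 0.04·(39, 5) = (3.44, -0.7)
(a₂, b₂) = (3.44, -0.7) − 0.04·(26.12, -0.12) = (2.3952, -0.6952)
(a₃, b₃) = (2.3952, -0.6952) − 0.04·(17.7712, -2.1616) = (1.684352, -0.608736)
a = 1.684352

1.684352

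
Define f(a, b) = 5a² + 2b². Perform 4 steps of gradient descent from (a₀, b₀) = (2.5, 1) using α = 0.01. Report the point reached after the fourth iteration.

∇f = (10a, 4b)
Step 1: at (2.5, 1), ∇f = (25, 4) → (2.5, 1) − 0.01·(25, 4) = (2.25, 0.96)
Step 2: at (2.25, 0.96), ∇f = (22.5, 3.84) → (2.25, 0.96) − 0.01·(22.5, 3.84) = (2.025, 0.9216)
Step 3: at (2.025, 0.9216), ∇f = (20.25, 3.6864) → (2.025, 0.9216) − 0.01·(20.25, 3.6864) = (1.8225, 0.884736)
Step 4: at (1.8225, 0.884736), ∇f = (18.225, 3.538944) → (1.8225, 0.884736) − 0.01·(18.225, 3.538944) = (1.64025, 0.84934656)

(1.64025, 0.84934656)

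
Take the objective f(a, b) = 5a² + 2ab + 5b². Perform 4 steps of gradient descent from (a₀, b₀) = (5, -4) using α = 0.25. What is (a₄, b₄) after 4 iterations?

∇f = (10a + 2b, 2a + 10b)
(a₁, b₁) = (5, -4) − 0.25·(42, -30) = (-5.5, 3.5)
(a₂, b₂) = (-5.5, 3.5) − 0.25·(-48, 24) = (6.5, -2.5)
(a₃, b₃) = (6.5, -2.5) − 0.25·(60, -12) = (-8.5, 0.5)
(a₄, b₄) = (-8.5, 0.5) − 0.25·(-84, -12) = (12.5, 3.5)

(12.5, 3.5)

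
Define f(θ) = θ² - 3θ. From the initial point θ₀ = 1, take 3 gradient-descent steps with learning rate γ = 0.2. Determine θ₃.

f′(θ) = 2θ - 3
θ₁ = 1 − 0.2·(-1) = 1.2
θ₂ = 1.2 − 0.2·(-0.6) = 1.32
θ₃ = 1.32 − 0.2·(-0.36) = 1.392

1.392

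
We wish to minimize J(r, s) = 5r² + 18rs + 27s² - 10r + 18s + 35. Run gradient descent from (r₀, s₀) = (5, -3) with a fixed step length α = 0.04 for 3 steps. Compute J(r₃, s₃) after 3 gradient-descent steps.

∇J = (10r + 18s - 10, 18r + 54s + 18)
Step 1: at (5, -3), ∇J = (-14, -54) → (5, -3) − 0.04·(-14, -54) = (5.56, -0.84)
Step 2: at (5.56, -0.84), ∇J = (30.48, 72.72) → (5.56, -0.84) − 0.04·(30.48, 72.72) = (4.3408, -3.7488)
Step 3: at (4.3408, -3.7488), ∇J = (-34.0704, -106.3008) → (4.3408, -3.7488) − 0.04·(-34.0704, -106.3008) = (5.703616, 0.503232)
J(5.703616, 0.503232) = 208.180096978944

208.180096978944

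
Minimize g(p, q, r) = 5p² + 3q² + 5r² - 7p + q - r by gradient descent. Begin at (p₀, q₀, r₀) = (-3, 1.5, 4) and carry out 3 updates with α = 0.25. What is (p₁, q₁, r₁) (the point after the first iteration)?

∇g = (10p - 7, 6q + 1, 10r - 1)
(p₁, q₁, r₁) = (-3, 1.5, 4) − 0.25·(-37, 10, 39) = (6.25, -1, -5.75)

(6.25, -1, -5.75)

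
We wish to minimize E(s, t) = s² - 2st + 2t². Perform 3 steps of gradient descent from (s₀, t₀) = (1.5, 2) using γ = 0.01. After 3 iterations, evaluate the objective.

3.555460894544

∇E = (2s - 2t, -2s + 4t)
Step 1: at (1.5, 2), ∇E = (-1, 5) → (1.5, 2) − 0.01·(-1, 5) = (1.51, 1.95)
Step 2: at (1.51, 1.95), ∇E = (-0.88, 4.78) → (1.51, 1.95) − 0.01·(-0.88, 4.78) = (1.5188, 1.9022)
Step 3: at (1.5188, 1.9022), ∇E = (-0.7668, 4.5712) → (1.5188, 1.9022) − 0.01·(-0.7668, 4.5712) = (1.526468, 1.856488)
E(1.526468, 1.856488) = 3.555460894544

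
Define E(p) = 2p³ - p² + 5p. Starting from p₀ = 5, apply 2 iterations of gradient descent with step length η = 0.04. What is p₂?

-1.2176

E′(p) = 6p² - 2p + 5
p₁ = 5 − 0.04·145 = -0.8
p₂ = -0.8 − 0.04·10.44 = -1.2176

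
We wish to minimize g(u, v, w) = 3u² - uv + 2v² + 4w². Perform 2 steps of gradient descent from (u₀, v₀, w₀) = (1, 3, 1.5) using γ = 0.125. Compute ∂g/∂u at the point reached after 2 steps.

∇g = (6u - v, -u + 4v, 8w)
(u₁, v₁, w₁) = (1, 3, 1.5) − 0.125·(3, 11, 12) = (0.625, 1.625, 0)
(u₂, v₂, w₂) = (0.625, 1.625, 0) − 0.125·(2.125, 5.875, 0) = (0.359375, 0.890625, 0)
∂g/∂u at (0.359375, 0.890625, 0) = 1.265625

1.265625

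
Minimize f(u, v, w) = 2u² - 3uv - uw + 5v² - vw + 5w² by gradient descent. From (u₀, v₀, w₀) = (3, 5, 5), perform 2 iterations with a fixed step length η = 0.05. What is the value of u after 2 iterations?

∇f = (4u - 3v - w, -3u + 10v - w, -u - v + 10w)
Step 1: at (3, 5, 5), ∇f = (-8, 36, 42) → (3, 5, 5) − 0.05·(-8, 36, 42) = (3.4, 3.2, 2.9)
Step 2: at (3.4, 3.2, 2.9), ∇f = (1.1, 18.9, 22.4) → (3.4, 3.2, 2.9) − 0.05·(1.1, 18.9, 22.4) = (3.345, 2.255, 1.78)
u = 3.345

3.345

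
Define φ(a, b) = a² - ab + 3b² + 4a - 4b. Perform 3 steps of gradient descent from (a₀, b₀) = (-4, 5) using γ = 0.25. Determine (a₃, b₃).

∇φ = (2a - b + 4, -a + 6b - 4)
Step 1: at (-4, 5), ∇φ = (-9, 30) → (-4, 5) − 0.25·(-9, 30) = (-1.75, -2.5)
Step 2: at (-1.75, -2.5), ∇φ = (3, -17.25) → (-1.75, -2.5) − 0.25·(3, -17.25) = (-2.5, 1.8125)
Step 3: at (-2.5, 1.8125), ∇φ = (-2.8125, 9.375) → (-2.5, 1.8125) − 0.25·(-2.8125, 9.375) = (-1.796875, -0.53125)

(-1.796875, -0.53125)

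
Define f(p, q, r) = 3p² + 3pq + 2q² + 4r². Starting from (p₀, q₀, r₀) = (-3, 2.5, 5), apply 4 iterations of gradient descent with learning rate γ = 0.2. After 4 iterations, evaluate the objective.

∇f = (6p + 3q, 3p + 4q, 8r)
(p₁, q₁, r₁) = (-3, 2.5, 5) − 0.2·(-10.5, 1, 40) = (-0.9, 2.3, -3)
(p₂, q₂, r₂) = (-0.9, 2.3, -3) − 0.2·(1.5, 6.5, -24) = (-1.2, 1, 1.8)
(p₃, q₃, r₃) = (-1.2, 1, 1.8) − 0.2·(-4.2, 0.4, 14.4) = (-0.36, 0.92, -1.08)
(p₄, q₄, r₄) = (-0.36, 0.92, -1.08) − 0.2·(0.6, 2.6, -8.64) = (-0.48, 0.4, 0.648)
f(-0.48, 0.4, 0.648) = 2.114816

2.114816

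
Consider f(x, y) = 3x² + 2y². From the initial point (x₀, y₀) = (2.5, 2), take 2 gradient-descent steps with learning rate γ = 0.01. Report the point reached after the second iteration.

∇f = (6x, 4y)
(x₁, y₁) = (2.5, 2) − 0.01·(15, 8) = (2.35, 1.92)
(x₂, y₂) = (2.35, 1.92) − 0.01·(14.1, 7.68) = (2.209, 1.8432)

(2.209, 1.8432)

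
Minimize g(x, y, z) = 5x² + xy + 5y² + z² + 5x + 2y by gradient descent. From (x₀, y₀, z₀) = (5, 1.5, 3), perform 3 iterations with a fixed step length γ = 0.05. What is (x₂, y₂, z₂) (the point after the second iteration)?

(0.8175, -0.00875, 2.43)

∇g = (10x + y + 5, x + 10y + 2, 2z)
Step 1: at (5, 1.5, 3), ∇g = (56.5, 22, 6) → (5, 1.5, 3) − 0.05·(56.5, 22, 6) = (2.175, 0.4, 2.7)
Step 2: at (2.175, 0.4, 2.7), ∇g = (27.15, 8.175, 5.4) → (2.175, 0.4, 2.7) − 0.05·(27.15, 8.175, 5.4) = (0.8175, -0.00875, 2.43)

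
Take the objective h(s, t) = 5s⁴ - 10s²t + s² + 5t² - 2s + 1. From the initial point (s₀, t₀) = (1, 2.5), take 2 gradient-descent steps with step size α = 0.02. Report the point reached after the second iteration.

(1.3456, 2.272)

∇h = (20s³ - 20st + 2s - 2, -10s² + 10t)
(s₁, t₁) = (1, 2.5) − 0.02·(-30, 15) = (1.6, 2.2)
(s₂, t₂) = (1.6, 2.2) − 0.02·(12.72, -3.6) = (1.3456, 2.272)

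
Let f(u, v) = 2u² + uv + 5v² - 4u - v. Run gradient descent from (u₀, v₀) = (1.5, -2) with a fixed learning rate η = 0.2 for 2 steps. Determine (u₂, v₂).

(0.72, -2)

∇f = (4u + v - 4, u + 10v - 1)
(u₁, v₁) = (1.5, -2) − 0.2·(0, -19.5) = (1.5, 1.9)
(u₂, v₂) = (1.5, 1.9) − 0.2·(3.9, 19.5) = (0.72, -2)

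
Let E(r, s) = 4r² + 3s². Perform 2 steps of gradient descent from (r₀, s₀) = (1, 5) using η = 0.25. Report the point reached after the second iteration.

(1, 1.25)

∇E = (8r, 6s)
Step 1: at (1, 5), ∇E = (8, 30) → (1, 5) − 0.25·(8, 30) = (-1, -2.5)
Step 2: at (-1, -2.5), ∇E = (-8, -15) → (-1, -2.5) − 0.25·(-8, -15) = (1, 1.25)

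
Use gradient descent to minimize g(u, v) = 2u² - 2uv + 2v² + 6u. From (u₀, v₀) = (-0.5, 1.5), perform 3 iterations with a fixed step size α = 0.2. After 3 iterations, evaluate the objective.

-5.626656

∇g = (4u - 2v + 6, -2u + 4v)
(u₁, v₁) = (-0.5, 1.5) − 0.2·(1, 7) = (-0.7, 0.1)
(u₂, v₂) = (-0.7, 0.1) − 0.2·(3, 1.8) = (-1.3, -0.26)
(u₃, v₃) = (-1.3, -0.26) − 0.2·(1.32, 1.56) = (-1.564, -0.572)
g(-1.564, -0.572) = -5.626656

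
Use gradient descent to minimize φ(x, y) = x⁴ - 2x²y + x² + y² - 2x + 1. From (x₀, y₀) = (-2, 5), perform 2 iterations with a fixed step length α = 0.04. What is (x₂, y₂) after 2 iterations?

(-2.03115008, 4.872512)

∇φ = (4x³ - 4xy + 2x - 2, -2x² + 2y)
Step 1: at (-2, 5), ∇φ = (2, 2) → (-2, 5) − 0.04·(2, 2) = (-2.08, 4.92)
Step 2: at (-2.08, 4.92), ∇φ = (-1.221248, 1.1872) → (-2.08, 4.92) − 0.04·(-1.221248, 1.1872) = (-2.03115008, 4.872512)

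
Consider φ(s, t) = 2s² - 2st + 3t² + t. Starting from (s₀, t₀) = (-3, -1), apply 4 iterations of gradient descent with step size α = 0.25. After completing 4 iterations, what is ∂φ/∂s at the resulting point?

-1.4375

∇φ = (4s - 2t, -2s + 6t + 1)
Step 1: at (-3, -1), ∇φ = (-10, 1) → (-3, -1) − 0.25·(-10, 1) = (-0.5, -1.25)
Step 2: at (-0.5, -1.25), ∇φ = (0.5, -5.5) → (-0.5, -1.25) − 0.25·(0.5, -5.5) = (-0.625, 0.125)
Step 3: at (-0.625, 0.125), ∇φ = (-2.75, 3) → (-0.625, 0.125) − 0.25·(-2.75, 3) = (0.0625, -0.625)
Step 4: at (0.0625, -0.625), ∇φ = (1.5, -2.875) → (0.0625, -0.625) − 0.25·(1.5, -2.875) = (-0.3125, 0.09375)
∂φ/∂s at (-0.3125, 0.09375) = -1.4375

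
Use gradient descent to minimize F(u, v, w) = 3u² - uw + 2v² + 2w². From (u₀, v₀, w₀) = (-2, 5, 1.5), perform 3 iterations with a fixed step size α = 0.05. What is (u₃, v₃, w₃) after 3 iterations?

(-0.5700625, 2.56, 0.607375)

∇F = (6u - w, 4v, -u + 4w)
Step 1: at (-2, 5, 1.5), ∇F = (-13.5, 20, 8) → (-2, 5, 1.5) − 0.05·(-13.5, 20, 8) = (-1.325, 4, 1.1)
Step 2: at (-1.325, 4, 1.1), ∇F = (-9.05, 16, 5.725) → (-1.325, 4, 1.1) − 0.05·(-9.05, 16, 5.725) = (-0.8725, 3.2, 0.81375)
Step 3: at (-0.8725, 3.2, 0.81375), ∇F = (-6.04875, 12.8, 4.1275) → (-0.8725, 3.2, 0.81375) − 0.05·(-6.04875, 12.8, 4.1275) = (-0.5700625, 2.56, 0.607375)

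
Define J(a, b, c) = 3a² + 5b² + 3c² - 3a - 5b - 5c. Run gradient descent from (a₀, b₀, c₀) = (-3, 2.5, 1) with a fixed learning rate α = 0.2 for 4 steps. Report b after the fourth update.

∇J = (6a - 3, 10b - 5, 6c - 5)
(a₁, b₁, c₁) = (-3, 2.5, 1) − 0.2·(-21, 20, 1) = (1.2, -1.5, 0.8)
(a₂, b₂, c₂) = (1.2, -1.5, 0.8) − 0.2·(4.2, -20, -0.2) = (0.36, 2.5, 0.84)
(a₃, b₃, c₃) = (0.36, 2.5, 0.84) − 0.2·(-0.84, 20, 0.04) = (0.528, -1.5, 0.832)
(a₄, b₄, c₄) = (0.528, -1.5, 0.832) − 0.2·(0.168, -20, -0.008) = (0.4944, 2.5, 0.8336)
b = 2.5

2.5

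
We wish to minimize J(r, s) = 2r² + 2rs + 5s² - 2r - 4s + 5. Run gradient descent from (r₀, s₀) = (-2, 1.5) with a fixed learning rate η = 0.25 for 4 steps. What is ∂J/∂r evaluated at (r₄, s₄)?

10.0625

∇J = (4r + 2s - 2, 2r + 10s - 4)
(r₁, s₁) = (-2, 1.5) − 0.25·(-7, 7) = (-0.25, -0.25)
(r₂, s₂) = (-0.25, -0.25) − 0.25·(-3.5, -7) = (0.625, 1.5)
(r₃, s₃) = (0.625, 1.5) − 0.25·(3.5, 12.25) = (-0.25, -1.5625)
(r₄, s₄) = (-0.25, -1.5625) − 0.25·(-6.125, -20.125) = (1.28125, 3.46875)
∂J/∂r at (1.28125, 3.46875) = 10.0625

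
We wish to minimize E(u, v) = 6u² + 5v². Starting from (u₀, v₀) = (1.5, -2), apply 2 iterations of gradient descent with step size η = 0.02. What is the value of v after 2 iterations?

-1.28

∇E = (12u, 10v)
Step 1: at (1.5, -2), ∇E = (18, -20) → (1.5, -2) − 0.02·(18, -20) = (1.14, -1.6)
Step 2: at (1.14, -1.6), ∇E = (13.68, -16) → (1.14, -1.6) − 0.02·(13.68, -16) = (0.8664, -1.28)
v = -1.28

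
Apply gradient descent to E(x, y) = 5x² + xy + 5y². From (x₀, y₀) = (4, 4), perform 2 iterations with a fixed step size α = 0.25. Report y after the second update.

12.25

∇E = (10x + y, x + 10y)
(x₁, y₁) = (4, 4) − 0.25·(44, 44) = (-7, -7)
(x₂, y₂) = (-7, -7) − 0.25·(-77, -77) = (12.25, 12.25)
y = 12.25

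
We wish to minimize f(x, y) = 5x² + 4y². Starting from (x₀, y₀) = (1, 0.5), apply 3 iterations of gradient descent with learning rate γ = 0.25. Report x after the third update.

-3.375

∇f = (10x, 8y)
(x₁, y₁) = (1, 0.5) − 0.25·(10, 4) = (-1.5, -0.5)
(x₂, y₂) = (-1.5, -0.5) − 0.25·(-15, -4) = (2.25, 0.5)
(x₃, y₃) = (2.25, 0.5) − 0.25·(22.5, 4) = (-3.375, -0.5)
x = -3.375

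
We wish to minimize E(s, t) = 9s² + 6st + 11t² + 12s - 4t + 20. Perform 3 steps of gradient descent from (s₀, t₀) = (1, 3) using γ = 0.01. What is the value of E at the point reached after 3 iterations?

35.4533624064

∇E = (18s + 6t + 12, 6s + 22t - 4)
(s₁, t₁) = (1, 3) − 0.01·(48, 68) = (0.52, 2.32)
(s₂, t₂) = (0.52, 2.32) − 0.01·(35.28, 50.16) = (0.1672, 1.8184)
(s₃, t₃) = (0.1672, 1.8184) − 0.01·(25.92, 37.008) = (-0.092, 1.44832)
E(-0.092, 1.44832) = 35.4533624064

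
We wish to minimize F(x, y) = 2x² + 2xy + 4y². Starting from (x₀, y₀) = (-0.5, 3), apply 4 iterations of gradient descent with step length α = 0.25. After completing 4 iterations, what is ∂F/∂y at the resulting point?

∇F = (4x + 2y, 2x + 8y)
Step 1: at (-0.5, 3), ∇F = (4, 23) → (-0.5, 3) − 0.25·(4, 23) = (-1.5, -2.75)
Step 2: at (-1.5, -2.75), ∇F = (-11.5, -25) → (-1.5, -2.75) − 0.25·(-11.5, -25) = (1.375, 3.5)
Step 3: at (1.375, 3.5), ∇F = (12.5, 30.75) → (1.375, 3.5) − 0.25·(12.5, 30.75) = (-1.75, -4.1875)
Step 4: at (-1.75, -4.1875), ∇F = (-15.375, -37) → (-1.75, -4.1875) − 0.25·(-15.375, -37) = (2.09375, 5.0625)
∂F/∂y at (2.09375, 5.0625) = 44.6875

44.6875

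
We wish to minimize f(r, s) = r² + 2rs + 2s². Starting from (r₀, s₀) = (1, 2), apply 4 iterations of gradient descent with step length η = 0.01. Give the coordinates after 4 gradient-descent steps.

(0.7785368, 1.63012624)

∇f = (2r + 2s, 2r + 4s)
(r₁, s₁) = (1, 2) − 0.01·(6, 10) = (0.94, 1.9)
(r₂, s₂) = (0.94, 1.9) − 0.01·(5.68, 9.48) = (0.8832, 1.8052)
(r₃, s₃) = (0.8832, 1.8052) − 0.01·(5.3768, 8.9872) = (0.829432, 1.715328)
(r₄, s₄) = (0.829432, 1.715328) − 0.01·(5.08952, 8.520176) = (0.7785368, 1.63012624)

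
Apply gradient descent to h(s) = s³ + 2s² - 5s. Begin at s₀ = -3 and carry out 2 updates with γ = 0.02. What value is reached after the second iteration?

-3.4584

h′(s) = 3s² + 4s - 5
Step 1: h′(-3) = 10; s₁ = -3 − 0.02·10 = -3.2
Step 2: h′(-3.2) = 12.92; s₂ = -3.2 − 0.02·12.92 = -3.4584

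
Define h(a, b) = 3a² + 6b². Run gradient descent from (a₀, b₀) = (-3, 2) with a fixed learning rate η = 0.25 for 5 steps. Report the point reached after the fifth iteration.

∇h = (6a, 12b)
Step 1: at (-3, 2), ∇h = (-18, 24) → (-3, 2) − 0.25·(-18, 24) = (1.5, -4)
Step 2: at (1.5, -4), ∇h = (9, -48) → (1.5, -4) − 0.25·(9, -48) = (-0.75, 8)
Step 3: at (-0.75, 8), ∇h = (-4.5, 96) → (-0.75, 8) − 0.25·(-4.5, 96) = (0.375, -16)
Step 4: at (0.375, -16), ∇h = (2.25, -192) → (0.375, -16) − 0.25·(2.25, -192) = (-0.1875, 32)
Step 5: at (-0.1875, 32), ∇h = (-1.125, 384) → (-0.1875, 32) − 0.25·(-1.125, 384) = (0.09375, -64)

(0.09375, -64)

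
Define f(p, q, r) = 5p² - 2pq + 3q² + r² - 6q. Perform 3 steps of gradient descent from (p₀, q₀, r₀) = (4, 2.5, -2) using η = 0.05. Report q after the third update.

∇f = (10p - 2q, -2p + 6q - 6, 2r)
(p₁, q₁, r₁) = (4, 2.5, -2) − 0.05·(35, 1, -4) = (2.25, 2.45, -1.8)
(p₂, q₂, r₂) = (2.25, 2.45, -1.8) − 0.05·(17.6, 4.2, -3.6) = (1.37, 2.24, -1.62)
(p₃, q₃, r₃) = (1.37, 2.24, -1.62) − 0.05·(9.22, 4.7, -3.24) = (0.909, 2.005, -1.458)
q = 2.005

2.005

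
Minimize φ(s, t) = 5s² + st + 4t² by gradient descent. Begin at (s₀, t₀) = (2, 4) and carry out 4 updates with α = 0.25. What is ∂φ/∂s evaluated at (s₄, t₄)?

∇φ = (10s + t, s + 8t)
(s₁, t₁) = (2, 4) − 0.25·(24, 34) = (-4, -4.5)
(s₂, t₂) = (-4, -4.5) − 0.25·(-44.5, -40) = (7.125, 5.5)
(s₃, t₃) = (7.125, 5.5) − 0.25·(76.75, 51.125) = (-12.0625, -7.28125)
(s₄, t₄) = (-12.0625, -7.28125) − 0.25·(-127.90625, -70.3125) = (19.9140625, 10.296875)
∂φ/∂s at (19.9140625, 10.296875) = 209.4375

209.4375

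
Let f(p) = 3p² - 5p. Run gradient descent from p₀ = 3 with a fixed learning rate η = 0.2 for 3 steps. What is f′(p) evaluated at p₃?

f′(p) = 6p - 5
Step 1: f′(3) = 13; p₁ = 3 − 0.2·13 = 0.4
Step 2: f′(0.4) = -2.6; p₂ = 0.4 − 0.2·(-2.6) = 0.92
Step 3: f′(0.92) = 0.52; p₃ = 0.92 − 0.2·0.52 = 0.816
f′(p) at (0.816) = -0.104

-0.104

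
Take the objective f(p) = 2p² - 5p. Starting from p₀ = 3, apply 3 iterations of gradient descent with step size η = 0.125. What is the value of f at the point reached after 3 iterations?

f′(p) = 4p - 5
p₁ = 3 − 0.125·7 = 2.125
p₂ = 2.125 − 0.125·3.5 = 1.6875
p₃ = 1.6875 − 0.125·1.75 = 1.46875
f(1.46875) = -3.029296875

-3.029296875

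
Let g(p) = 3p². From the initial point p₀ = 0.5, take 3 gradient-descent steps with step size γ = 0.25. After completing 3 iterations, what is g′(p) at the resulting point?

g′(p) = 6p
p₁ = 0.5 − 0.25·3 = -0.25
p₂ = -0.25 − 0.25·(-1.5) = 0.125
p₃ = 0.125 − 0.25·0.75 = -0.0625
g′(p) at (-0.0625) = -0.375

-0.375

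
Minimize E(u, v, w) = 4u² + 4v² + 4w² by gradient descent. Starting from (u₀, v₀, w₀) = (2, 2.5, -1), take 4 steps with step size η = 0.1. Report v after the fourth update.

∇E = (8u, 8v, 8w)
Step 1: at (2, 2.5, -1), ∇E = (16, 20, -8) → (2, 2.5, -1) − 0.1·(16, 20, -8) = (0.4, 0.5, -0.2)
Step 2: at (0.4, 0.5, -0.2), ∇E = (3.2, 4, -1.6) → (0.4, 0.5, -0.2) − 0.1·(3.2, 4, -1.6) = (0.08, 0.1, -0.04)
Step 3: at (0.08, 0.1, -0.04), ∇E = (0.64, 0.8, -0.32) → (0.08, 0.1, -0.04) − 0.1·(0.64, 0.8, -0.32) = (0.016, 0.02, -0.008)
Step 4: at (0.016, 0.02, -0.008), ∇E = (0.128, 0.16, -0.064) → (0.016, 0.02, -0.008) − 0.1·(0.128, 0.16, -0.064) = (0.0032, 0.004, -0.0016)
v = 0.004

0.004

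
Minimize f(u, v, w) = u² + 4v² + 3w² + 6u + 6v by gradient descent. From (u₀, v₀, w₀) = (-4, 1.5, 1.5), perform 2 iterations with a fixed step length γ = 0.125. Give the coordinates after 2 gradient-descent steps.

(-3.5625, -0.75, 0.09375)

∇f = (2u + 6, 8v + 6, 6w)
Step 1: at (-4, 1.5, 1.5), ∇f = (-2, 18, 9) → (-4, 1.5, 1.5) − 0.125·(-2, 18, 9) = (-3.75, -0.75, 0.375)
Step 2: at (-3.75, -0.75, 0.375), ∇f = (-1.5, 0, 2.25) → (-3.75, -0.75, 0.375) − 0.125·(-1.5, 0, 2.25) = (-3.5625, -0.75, 0.09375)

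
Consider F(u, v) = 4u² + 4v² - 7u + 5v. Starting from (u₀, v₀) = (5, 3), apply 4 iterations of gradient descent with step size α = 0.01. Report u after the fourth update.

∇F = (8u - 7, 8v + 5)
Step 1: at (5, 3), ∇F = (33, 29) → (5, 3) − 0.01·(33, 29) = (4.67, 2.71)
Step 2: at (4.67, 2.71), ∇F = (30.36, 26.68) → (4.67, 2.71) − 0.01·(30.36, 26.68) = (4.3664, 2.4432)
Step 3: at (4.3664, 2.4432), ∇F = (27.9312, 24.5456) → (4.3664, 2.4432) − 0.01·(27.9312, 24.5456) = (4.087088, 2.197744)
Step 4: at (4.087088, 2.197744), ∇F = (25.696704, 22.581952) → (4.087088, 2.197744) − 0.01·(25.696704, 22.581952) = (3.83012096, 1.97192448)
u = 3.83012096

3.83012096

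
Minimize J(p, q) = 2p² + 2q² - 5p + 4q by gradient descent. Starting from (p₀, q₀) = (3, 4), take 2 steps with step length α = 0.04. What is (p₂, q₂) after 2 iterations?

(2.4848, 2.528)

∇J = (4p - 5, 4q + 4)
Step 1: at (3, 4), ∇J = (7, 20) → (3, 4) − 0.04·(7, 20) = (2.72, 3.2)
Step 2: at (2.72, 3.2), ∇J = (5.88, 16.8) → (2.72, 3.2) − 0.04·(5.88, 16.8) = (2.4848, 2.528)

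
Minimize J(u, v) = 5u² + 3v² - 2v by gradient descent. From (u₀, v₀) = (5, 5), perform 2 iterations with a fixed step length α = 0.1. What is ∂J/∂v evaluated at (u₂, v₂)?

4.48

∇J = (10u, 6v - 2)
Step 1: at (5, 5), ∇J = (50, 28) → (5, 5) − 0.1·(50, 28) = (0, 2.2)
Step 2: at (0, 2.2), ∇J = (0, 11.2) → (0, 2.2) − 0.1·(0, 11.2) = (0, 1.08)
∂J/∂v at (0, 1.08) = 4.48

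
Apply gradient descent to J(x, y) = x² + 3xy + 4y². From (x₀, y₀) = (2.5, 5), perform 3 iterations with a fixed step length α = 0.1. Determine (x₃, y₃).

∇J = (2x + 3y, 3x + 8y)
(x₁, y₁) = (2.5, 5) − 0.1·(20, 47.5) = (0.5, 0.25)
(x₂, y₂) = (0.5, 0.25) − 0.1·(1.75, 3.5) = (0.325, -0.1)
(x₃, y₃) = (0.325, -0.1) − 0.1·(0.35, 0.175) = (0.29, -0.1175)

(0.29, -0.1175)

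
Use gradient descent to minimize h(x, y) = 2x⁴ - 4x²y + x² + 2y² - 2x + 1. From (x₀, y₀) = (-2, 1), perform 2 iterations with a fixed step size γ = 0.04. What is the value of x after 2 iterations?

0.30166528

∇h = (8x³ - 8xy + 2x - 2, -4x² + 4y)
Step 1: at (-2, 1), ∇h = (-54, -12) → (-2, 1) − 0.04·(-54, -12) = (0.16, 1.48)
Step 2: at (0.16, 1.48), ∇h = (-3.541632, 5.8176) → (0.16, 1.48) − 0.04·(-3.541632, 5.8176) = (0.30166528, 1.247296)
x = 0.30166528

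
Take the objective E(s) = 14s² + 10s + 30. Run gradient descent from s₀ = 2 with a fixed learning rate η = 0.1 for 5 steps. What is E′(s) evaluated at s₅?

E′(s) = 28s + 10
s₁ = 2 − 0.1·66 = -4.6
s₂ = -4.6 − 0.1·(-118.8) = 7.28
s₃ = 7.28 − 0.1·213.84 = -14.104
s₄ = -14.104 − 0.1·(-384.912) = 24.3872
s₅ = 24.3872 − 0.1·692.8416 = -44.89696
E′(s) at (-44.89696) = -1247.11488

-1247.11488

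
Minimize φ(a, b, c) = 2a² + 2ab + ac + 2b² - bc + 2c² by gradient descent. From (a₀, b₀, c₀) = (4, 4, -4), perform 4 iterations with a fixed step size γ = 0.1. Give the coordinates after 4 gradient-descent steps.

(0.6848, -0.48, -0.7344)

∇φ = (4a + 2b + c, 2a + 4b - c, a - b + 4c)
Step 1: at (4, 4, -4), ∇φ = (20, 28, -16) → (4, 4, -4) − 0.1·(20, 28, -16) = (2, 1.2, -2.4)
Step 2: at (2, 1.2, -2.4), ∇φ = (8, 11.2, -8.8) → (2, 1.2, -2.4) − 0.1·(8, 11.2, -8.8) = (1.2, 0.08, -1.52)
Step 3: at (1.2, 0.08, -1.52), ∇φ = (3.44, 4.24, -4.96) → (1.2, 0.08, -1.52) − 0.1·(3.44, 4.24, -4.96) = (0.856, -0.344, -1.024)
Step 4: at (0.856, -0.344, -1.024), ∇φ = (1.712, 1.36, -2.896) → (0.856, -0.344, -1.024) − 0.1·(1.712, 1.36, -2.896) = (0.6848, -0.48, -0.7344)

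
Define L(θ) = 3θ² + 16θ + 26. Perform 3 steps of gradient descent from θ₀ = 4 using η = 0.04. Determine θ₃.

L′(θ) = 6θ + 16
Step 1: L′(4) = 40; θ₁ = 4 − 0.04·40 = 2.4
Step 2: L′(2.4) = 30.4; θ₂ = 2.4 − 0.04·30.4 = 1.184
Step 3: L′(1.184) = 23.104; θ₃ = 1.184 − 0.04·23.104 = 0.25984

0.25984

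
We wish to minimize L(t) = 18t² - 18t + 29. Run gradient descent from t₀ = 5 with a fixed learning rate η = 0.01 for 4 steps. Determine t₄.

1.25497472

L′(t) = 36t - 18
Step 1: L′(5) = 162; t₁ = 5 − 0.01·162 = 3.38
Step 2: L′(3.38) = 103.68; t₂ = 3.38 − 0.01·103.68 = 2.3432
Step 3: L′(2.3432) = 66.3552; t₃ = 2.3432 − 0.01·66.3552 = 1.679648
Step 4: L′(1.679648) = 42.467328; t₄ = 1.679648 − 0.01·42.467328 = 1.25497472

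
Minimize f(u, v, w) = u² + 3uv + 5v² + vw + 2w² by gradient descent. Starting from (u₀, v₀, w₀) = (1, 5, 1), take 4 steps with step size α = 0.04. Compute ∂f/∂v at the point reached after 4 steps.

∇f = (2u + 3v, 3u + 10v + w, v + 4w)
Step 1: at (1, 5, 1), ∇f = (17, 54, 9) → (1, 5, 1) − 0.04·(17, 54, 9) = (0.32, 2.84, 0.64)
Step 2: at (0.32, 2.84, 0.64), ∇f = (9.16, 30, 5.4) → (0.32, 2.84, 0.64) − 0.04·(9.16, 30, 5.4) = (-0.0464, 1.64, 0.424)
Step 3: at (-0.0464, 1.64, 0.424), ∇f = (4.8272, 16.6848, 3.336) → (-0.0464, 1.64, 0.424) − 0.04·(4.8272, 16.6848, 3.336) = (-0.239488, 0.972608, 0.29056)
Step 4: at (-0.239488, 0.972608, 0.29056), ∇f = (2.438848, 9.298176, 2.134848) → (-0.239488, 0.972608, 0.29056) − 0.04·(2.438848, 9.298176, 2.134848) = (-0.33704192, 0.60068096, 0.20516608)
∂f/∂v at (-0.33704192, 0.60068096, 0.20516608) = 5.20084992

5.20084992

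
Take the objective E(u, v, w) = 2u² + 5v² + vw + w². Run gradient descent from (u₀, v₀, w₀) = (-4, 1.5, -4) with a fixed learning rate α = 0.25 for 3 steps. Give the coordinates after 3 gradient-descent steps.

∇E = (4u, 10v + w, v + 2w)
(u₁, v₁, w₁) = (-4, 1.5, -4) − 0.25·(-16, 11, -6.5) = (0, -1.25, -2.375)
(u₂, v₂, w₂) = (0, -1.25, -2.375) − 0.25·(0, -14.875, -6) = (0, 2.46875, -0.875)
(u₃, v₃, w₃) = (0, 2.46875, -0.875) − 0.25·(0, 23.8125, 0.71875) = (0, -3.484375, -1.0546875)

(0, -3.484375, -1.0546875)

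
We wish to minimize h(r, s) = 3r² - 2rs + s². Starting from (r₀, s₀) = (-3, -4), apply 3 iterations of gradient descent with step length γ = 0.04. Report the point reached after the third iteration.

(-2.045248, -3.692416)

∇h = (6r - 2s, -2r + 2s)
(r₁, s₁) = (-3, -4) − 0.04·(-10, -2) = (-2.6, -3.92)
(r₂, s₂) = (-2.6, -3.92) − 0.04·(-7.76, -2.64) = (-2.2896, -3.8144)
(r₃, s₃) = (-2.2896, -3.8144) − 0.04·(-6.1088, -3.0496) = (-2.045248, -3.692416)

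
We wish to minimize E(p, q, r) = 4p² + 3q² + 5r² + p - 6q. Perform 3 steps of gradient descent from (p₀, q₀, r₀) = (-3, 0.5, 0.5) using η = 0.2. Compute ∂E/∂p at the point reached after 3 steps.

∇E = (8p + 1, 6q - 6, 10r)
(p₁, q₁, r₁) = (-3, 0.5, 0.5) − 0.2·(-23, -3, 5) = (1.6, 1.1, -0.5)
(p₂, q₂, r₂) = (1.6, 1.1, -0.5) − 0.2·(13.8, 0.6, -5) = (-1.16, 0.98, 0.5)
(p₃, q₃, r₃) = (-1.16, 0.98, 0.5) − 0.2·(-8.28, -0.12, 5) = (0.496, 1.004, -0.5)
∂E/∂p at (0.496, 1.004, -0.5) = 4.968

4.968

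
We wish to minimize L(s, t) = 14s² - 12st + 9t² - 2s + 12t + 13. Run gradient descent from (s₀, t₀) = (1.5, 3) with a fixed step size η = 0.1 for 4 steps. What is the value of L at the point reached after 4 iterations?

15750.44794496

∇L = (28s - 12t - 2, -12s + 18t + 12)
Step 1: at (1.5, 3), ∇L = (4, 48) → (1.5, 3) − 0.1·(4, 48) = (1.1, -1.8)
Step 2: at (1.1, -1.8), ∇L = (50.4, -33.6) → (1.1, -1.8) − 0.1·(50.4, -33.6) = (-3.94, 1.56)
Step 3: at (-3.94, 1.56), ∇L = (-131.04, 87.36) → (-3.94, 1.56) − 0.1·(-131.04, 87.36) = (9.164, -7.176)
Step 4: at (9.164, -7.176), ∇L = (340.704, -227.136) → (9.164, -7.176) − 0.1·(340.704, -227.136) = (-24.9064, 15.5376)
L(-24.9064, 15.5376) = 15750.44794496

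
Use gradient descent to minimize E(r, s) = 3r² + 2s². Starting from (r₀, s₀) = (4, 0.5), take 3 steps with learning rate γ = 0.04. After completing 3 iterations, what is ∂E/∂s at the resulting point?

∇E = (6r, 4s)
Step 1: at (4, 0.5), ∇E = (24, 2) → (4, 0.5) − 0.04·(24, 2) = (3.04, 0.42)
Step 2: at (3.04, 0.42), ∇E = (18.24, 1.68) → (3.04, 0.42) − 0.04·(18.24, 1.68) = (2.3104, 0.3528)
Step 3: at (2.3104, 0.3528), ∇E = (13.8624, 1.4112) → (2.3104, 0.3528) − 0.04·(13.8624, 1.4112) = (1.755904, 0.296352)
∂E/∂s at (1.755904, 0.296352) = 1.185408

1.185408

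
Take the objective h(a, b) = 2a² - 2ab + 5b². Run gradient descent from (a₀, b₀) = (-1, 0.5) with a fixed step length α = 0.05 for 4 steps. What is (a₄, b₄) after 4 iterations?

(-0.38025, -0.07605)

∇h = (4a - 2b, -2a + 10b)
Step 1: at (-1, 0.5), ∇h = (-5, 7) → (-1, 0.5) − 0.05·(-5, 7) = (-0.75, 0.15)
Step 2: at (-0.75, 0.15), ∇h = (-3.3, 3) → (-0.75, 0.15) − 0.05·(-3.3, 3) = (-0.585, 0)
Step 3: at (-0.585, 0), ∇h = (-2.34, 1.17) → (-0.585, 0) − 0.05·(-2.34, 1.17) = (-0.468, -0.0585)
Step 4: at (-0.468, -0.0585), ∇h = (-1.755, 0.351) → (-0.468, -0.0585) − 0.05·(-1.755, 0.351) = (-0.38025, -0.07605)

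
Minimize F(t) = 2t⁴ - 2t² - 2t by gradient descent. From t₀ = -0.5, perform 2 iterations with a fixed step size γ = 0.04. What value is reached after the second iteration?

-0.42245248

F′(t) = 8t³ - 4t - 2
t₁ = -0.5 − 0.04·(-1) = -0.46
t₂ = -0.46 − 0.04·(-0.938688) = -0.42245248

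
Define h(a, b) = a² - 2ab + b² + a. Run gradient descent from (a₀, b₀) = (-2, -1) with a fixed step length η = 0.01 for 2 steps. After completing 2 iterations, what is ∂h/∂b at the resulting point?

∇h = (2a - 2b + 1, -2a + 2b)
Step 1: at (-2, -1), ∇h = (-1, 2) → (-2, -1) − 0.01·(-1, 2) = (-1.99, -1.02)
Step 2: at (-1.99, -1.02), ∇h = (-0.94, 1.94) → (-1.99, -1.02) − 0.01·(-0.94, 1.94) = (-1.9806, -1.0394)
∂h/∂b at (-1.9806, -1.0394) = 1.8824

1.8824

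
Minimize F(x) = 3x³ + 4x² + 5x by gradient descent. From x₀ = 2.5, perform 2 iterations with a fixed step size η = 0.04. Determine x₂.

F′(x) = 9x² + 8x + 5
x₁ = 2.5 − 0.04·81.25 = -0.75
x₂ = -0.75 − 0.04·4.0625 = -0.9125

-0.9125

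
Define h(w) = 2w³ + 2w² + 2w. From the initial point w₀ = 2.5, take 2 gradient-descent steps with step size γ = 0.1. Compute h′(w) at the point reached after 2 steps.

h′(w) = 6w² + 4w + 2
Step 1: h′(2.5) = 49.5; w₁ = 2.5 − 0.1·49.5 = -2.45
Step 2: h′(-2.45) = 28.215; w₂ = -2.45 − 0.1·28.215 = -5.2715
h′(w) at (-5.2715) = 147.6462735

147.6462735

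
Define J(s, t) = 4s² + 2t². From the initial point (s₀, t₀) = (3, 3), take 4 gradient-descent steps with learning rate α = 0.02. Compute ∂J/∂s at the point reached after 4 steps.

∇J = (8s, 4t)
Step 1: at (3, 3), ∇J = (24, 12) → (3, 3) − 0.02·(24, 12) = (2.52, 2.76)
Step 2: at (2.52, 2.76), ∇J = (20.16, 11.04) → (2.52, 2.76) − 0.02·(20.16, 11.04) = (2.1168, 2.5392)
Step 3: at (2.1168, 2.5392), ∇J = (16.9344, 10.1568) → (2.1168, 2.5392) − 0.02·(16.9344, 10.1568) = (1.778112, 2.336064)
Step 4: at (1.778112, 2.336064), ∇J = (14.224896, 9.344256) → (1.778112, 2.336064) − 0.02·(14.224896, 9.344256) = (1.49361408, 2.14917888)
∂J/∂s at (1.49361408, 2.14917888) = 11.94891264

11.94891264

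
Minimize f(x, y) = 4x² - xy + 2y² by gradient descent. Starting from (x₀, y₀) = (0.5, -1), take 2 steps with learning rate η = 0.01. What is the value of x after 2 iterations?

∇f = (8x - y, -x + 4y)
Step 1: at (0.5, -1), ∇f = (5, -4.5) → (0.5, -1) − 0.01·(5, -4.5) = (0.45, -0.955)
Step 2: at (0.45, -0.955), ∇f = (4.555, -4.27) → (0.45, -0.955) − 0.01·(4.555, -4.27) = (0.40445, -0.9123)
x = 0.40445

0.40445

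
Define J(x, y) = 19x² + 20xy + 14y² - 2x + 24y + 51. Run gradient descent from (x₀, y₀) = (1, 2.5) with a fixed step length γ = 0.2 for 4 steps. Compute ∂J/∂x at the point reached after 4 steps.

971649.6736

∇J = (38x + 20y - 2, 20x + 28y + 24)
Step 1: at (1, 2.5), ∇J = (86, 114) → (1, 2.5) − 0.2·(86, 114) = (-16.2, -20.3)
Step 2: at (-16.2, -20.3), ∇J = (-1023.6, -868.4) → (-16.2, -20.3) − 0.2·(-1023.6, -868.4) = (188.52, 153.38)
Step 3: at (188.52, 153.38), ∇J = (10229.36, 8089.04) → (188.52, 153.38) − 0.2·(10229.36, 8089.04) = (-1857.352, -1464.428)
Step 4: at (-1857.352, -1464.428), ∇J = (-99869.936, -78127.024) → (-1857.352, -1464.428) − 0.2·(-99869.936, -78127.024) = (18116.6352, 14160.9768)
∂J/∂x at (18116.6352, 14160.9768) = 971649.6736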